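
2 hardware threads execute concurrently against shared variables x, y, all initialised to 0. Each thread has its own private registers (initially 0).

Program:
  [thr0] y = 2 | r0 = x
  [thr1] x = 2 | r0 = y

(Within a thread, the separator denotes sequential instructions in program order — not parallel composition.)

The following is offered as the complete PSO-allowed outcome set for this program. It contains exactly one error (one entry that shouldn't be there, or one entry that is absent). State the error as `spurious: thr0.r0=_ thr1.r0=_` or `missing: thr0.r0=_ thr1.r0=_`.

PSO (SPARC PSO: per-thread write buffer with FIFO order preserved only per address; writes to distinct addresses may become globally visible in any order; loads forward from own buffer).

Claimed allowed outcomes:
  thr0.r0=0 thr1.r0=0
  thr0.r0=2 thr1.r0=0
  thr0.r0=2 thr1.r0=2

missing: thr0.r0=0 thr1.r0=2

outcome vector order: (thr0.r0,thr1.r0)
[PSO] allowed = {(0,0); (0,2); (2,0); (2,2)}
PSO∖claimed = {(0,2)}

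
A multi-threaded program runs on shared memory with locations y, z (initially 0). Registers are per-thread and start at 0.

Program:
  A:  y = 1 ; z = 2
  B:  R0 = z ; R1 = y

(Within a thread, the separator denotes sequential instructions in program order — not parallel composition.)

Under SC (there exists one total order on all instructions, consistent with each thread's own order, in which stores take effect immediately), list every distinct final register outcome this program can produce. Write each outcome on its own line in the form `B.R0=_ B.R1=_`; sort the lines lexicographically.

B.R0=0 B.R1=0
B.R0=0 B.R1=1
B.R0=2 B.R1=1

outcome vector order: (B.R0,B.R1)
|SC outcomes| = 3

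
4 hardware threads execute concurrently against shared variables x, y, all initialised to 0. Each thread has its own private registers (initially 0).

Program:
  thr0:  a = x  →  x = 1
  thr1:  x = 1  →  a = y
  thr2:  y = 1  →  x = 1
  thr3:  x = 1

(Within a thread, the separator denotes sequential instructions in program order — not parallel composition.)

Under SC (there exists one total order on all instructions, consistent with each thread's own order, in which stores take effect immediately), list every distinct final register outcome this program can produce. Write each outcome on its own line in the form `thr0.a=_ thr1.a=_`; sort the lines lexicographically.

outcome vector order: (thr0.a,thr1.a)
|SC outcomes| = 4

thr0.a=0 thr1.a=0
thr0.a=0 thr1.a=1
thr0.a=1 thr1.a=0
thr0.a=1 thr1.a=1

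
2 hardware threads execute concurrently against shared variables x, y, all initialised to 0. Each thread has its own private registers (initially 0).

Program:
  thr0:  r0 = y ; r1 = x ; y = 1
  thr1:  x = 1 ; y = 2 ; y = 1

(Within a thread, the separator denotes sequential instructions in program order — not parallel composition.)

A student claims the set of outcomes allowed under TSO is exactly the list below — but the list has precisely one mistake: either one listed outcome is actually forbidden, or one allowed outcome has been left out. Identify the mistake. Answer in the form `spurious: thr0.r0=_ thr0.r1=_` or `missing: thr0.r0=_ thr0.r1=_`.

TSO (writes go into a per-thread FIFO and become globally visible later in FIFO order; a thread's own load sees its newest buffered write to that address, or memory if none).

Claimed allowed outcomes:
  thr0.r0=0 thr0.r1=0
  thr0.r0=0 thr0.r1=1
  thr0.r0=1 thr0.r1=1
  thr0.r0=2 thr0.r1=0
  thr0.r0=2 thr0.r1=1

outcome vector order: (thr0.r0,thr0.r1)
TSO: 4 outcomes — {<0 0> <0 1> <1 1> <2 1>}
claimed∖TSO = {<2 0>}

spurious: thr0.r0=2 thr0.r1=0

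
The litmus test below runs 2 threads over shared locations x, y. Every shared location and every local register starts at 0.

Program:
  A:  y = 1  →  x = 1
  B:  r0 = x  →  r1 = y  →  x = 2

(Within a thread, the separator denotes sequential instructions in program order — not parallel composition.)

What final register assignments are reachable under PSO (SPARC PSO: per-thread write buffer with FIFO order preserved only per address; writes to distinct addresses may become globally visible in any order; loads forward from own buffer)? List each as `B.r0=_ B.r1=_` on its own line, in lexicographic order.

B.r0=0 B.r1=0
B.r0=0 B.r1=1
B.r0=1 B.r1=0
B.r0=1 B.r1=1

outcome vector order: (B.r0,B.r1)
|PSO outcomes| = 4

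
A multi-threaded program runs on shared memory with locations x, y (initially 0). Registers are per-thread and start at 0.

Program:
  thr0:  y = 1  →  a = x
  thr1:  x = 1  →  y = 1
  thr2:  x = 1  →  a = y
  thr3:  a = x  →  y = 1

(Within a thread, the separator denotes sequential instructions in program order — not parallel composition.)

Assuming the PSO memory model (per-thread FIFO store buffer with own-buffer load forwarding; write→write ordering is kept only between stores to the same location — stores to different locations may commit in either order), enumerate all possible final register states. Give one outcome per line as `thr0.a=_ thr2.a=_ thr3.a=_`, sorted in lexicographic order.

outcome vector order: (thr0.a,thr2.a,thr3.a)
|PSO outcomes| = 8

thr0.a=0 thr2.a=0 thr3.a=0
thr0.a=0 thr2.a=0 thr3.a=1
thr0.a=0 thr2.a=1 thr3.a=0
thr0.a=0 thr2.a=1 thr3.a=1
thr0.a=1 thr2.a=0 thr3.a=0
thr0.a=1 thr2.a=0 thr3.a=1
thr0.a=1 thr2.a=1 thr3.a=0
thr0.a=1 thr2.a=1 thr3.a=1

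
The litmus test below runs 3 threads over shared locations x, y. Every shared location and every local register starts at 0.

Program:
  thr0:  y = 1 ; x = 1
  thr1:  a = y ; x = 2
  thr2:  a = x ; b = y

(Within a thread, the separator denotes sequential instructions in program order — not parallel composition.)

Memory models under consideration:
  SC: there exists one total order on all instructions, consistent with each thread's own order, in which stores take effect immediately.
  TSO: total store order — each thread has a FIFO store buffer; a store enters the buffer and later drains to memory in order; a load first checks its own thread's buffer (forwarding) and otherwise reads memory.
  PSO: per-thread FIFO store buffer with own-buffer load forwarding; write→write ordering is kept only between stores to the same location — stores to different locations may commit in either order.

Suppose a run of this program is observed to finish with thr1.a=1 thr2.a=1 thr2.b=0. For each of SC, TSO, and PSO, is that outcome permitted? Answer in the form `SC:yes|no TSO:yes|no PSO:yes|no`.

SC:no TSO:no PSO:yes

outcome vector order: (thr1.a,thr2.a,thr2.b)
under SC → 000; 001; 011; 020; 021; 100; 101; 111; 121
under TSO → 000; 001; 011; 020; 021; 100; 101; 111; 121
under PSO → 000; 001; 010; 011; 020; 021; 100; 101; 110; 111; 121
target 110 ∈ {PSO}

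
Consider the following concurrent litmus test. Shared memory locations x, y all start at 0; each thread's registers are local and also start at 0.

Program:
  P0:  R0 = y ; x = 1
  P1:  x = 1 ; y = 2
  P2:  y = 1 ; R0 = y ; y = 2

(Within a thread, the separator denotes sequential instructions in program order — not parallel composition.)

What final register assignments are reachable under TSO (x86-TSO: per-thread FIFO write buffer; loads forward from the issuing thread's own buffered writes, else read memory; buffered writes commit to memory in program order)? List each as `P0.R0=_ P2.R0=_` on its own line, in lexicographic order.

outcome vector order: (P0.R0,P2.R0)
|TSO outcomes| = 6

P0.R0=0 P2.R0=1
P0.R0=0 P2.R0=2
P0.R0=1 P2.R0=1
P0.R0=1 P2.R0=2
P0.R0=2 P2.R0=1
P0.R0=2 P2.R0=2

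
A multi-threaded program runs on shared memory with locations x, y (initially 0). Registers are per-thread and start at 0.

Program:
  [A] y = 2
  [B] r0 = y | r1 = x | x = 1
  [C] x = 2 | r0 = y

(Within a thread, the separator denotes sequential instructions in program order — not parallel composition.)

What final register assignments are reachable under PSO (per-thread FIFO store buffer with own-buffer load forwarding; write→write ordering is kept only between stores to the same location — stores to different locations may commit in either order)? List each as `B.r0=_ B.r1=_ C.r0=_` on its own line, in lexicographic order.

outcome vector order: (B.r0,B.r1,C.r0)
|PSO outcomes| = 8

B.r0=0 B.r1=0 C.r0=0
B.r0=0 B.r1=0 C.r0=2
B.r0=0 B.r1=2 C.r0=0
B.r0=0 B.r1=2 C.r0=2
B.r0=2 B.r1=0 C.r0=0
B.r0=2 B.r1=0 C.r0=2
B.r0=2 B.r1=2 C.r0=0
B.r0=2 B.r1=2 C.r0=2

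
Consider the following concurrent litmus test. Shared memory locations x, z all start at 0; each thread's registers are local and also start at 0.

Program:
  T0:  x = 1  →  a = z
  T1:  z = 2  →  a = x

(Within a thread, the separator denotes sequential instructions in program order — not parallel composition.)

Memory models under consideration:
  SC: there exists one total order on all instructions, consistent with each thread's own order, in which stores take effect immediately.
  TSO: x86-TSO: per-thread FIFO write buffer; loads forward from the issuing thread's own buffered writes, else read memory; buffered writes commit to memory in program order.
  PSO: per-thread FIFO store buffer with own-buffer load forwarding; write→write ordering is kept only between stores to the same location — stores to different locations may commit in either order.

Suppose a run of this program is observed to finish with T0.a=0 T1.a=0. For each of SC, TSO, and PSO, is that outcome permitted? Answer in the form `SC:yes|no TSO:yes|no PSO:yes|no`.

outcome vector order: (T0.a,T1.a)
SC: 3 outcomes — {0/1; 2/0; 2/1}
TSO: 4 outcomes — {0/0; 0/1; 2/0; 2/1}
PSO: 4 outcomes — {0/0; 0/1; 2/0; 2/1}
target 0/0 ∈ {TSO,PSO}

SC:no TSO:yes PSO:yes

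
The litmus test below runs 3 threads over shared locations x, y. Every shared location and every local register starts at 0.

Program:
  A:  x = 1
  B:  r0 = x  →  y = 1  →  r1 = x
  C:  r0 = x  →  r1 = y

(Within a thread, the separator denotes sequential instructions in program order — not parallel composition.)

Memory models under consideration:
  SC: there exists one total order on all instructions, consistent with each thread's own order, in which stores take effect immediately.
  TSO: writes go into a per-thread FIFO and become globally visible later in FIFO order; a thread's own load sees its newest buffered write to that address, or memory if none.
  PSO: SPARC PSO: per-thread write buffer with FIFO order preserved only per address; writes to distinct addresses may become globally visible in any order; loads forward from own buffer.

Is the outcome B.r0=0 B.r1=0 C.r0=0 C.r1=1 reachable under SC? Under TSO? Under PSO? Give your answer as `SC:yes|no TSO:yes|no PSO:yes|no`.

outcome vector order: (B.r0,B.r1,C.r0,C.r1)
SC: 11 outcomes — {0/0/0/0; 0/0/0/1; 0/0/1/1; 0/1/0/0; 0/1/0/1; 0/1/1/0; 0/1/1/1; 1/1/0/0; 1/1/0/1; 1/1/1/0; 1/1/1/1}
TSO: 12 outcomes — {0/0/0/0; 0/0/0/1; 0/0/1/0; 0/0/1/1; 0/1/0/0; 0/1/0/1; 0/1/1/0; 0/1/1/1; 1/1/0/0; 1/1/0/1; 1/1/1/0; 1/1/1/1}
PSO: 12 outcomes — {0/0/0/0; 0/0/0/1; 0/0/1/0; 0/0/1/1; 0/1/0/0; 0/1/0/1; 0/1/1/0; 0/1/1/1; 1/1/0/0; 1/1/0/1; 1/1/1/0; 1/1/1/1}
target 0/0/0/1 ∈ {SC,TSO,PSO}

SC:yes TSO:yes PSO:yes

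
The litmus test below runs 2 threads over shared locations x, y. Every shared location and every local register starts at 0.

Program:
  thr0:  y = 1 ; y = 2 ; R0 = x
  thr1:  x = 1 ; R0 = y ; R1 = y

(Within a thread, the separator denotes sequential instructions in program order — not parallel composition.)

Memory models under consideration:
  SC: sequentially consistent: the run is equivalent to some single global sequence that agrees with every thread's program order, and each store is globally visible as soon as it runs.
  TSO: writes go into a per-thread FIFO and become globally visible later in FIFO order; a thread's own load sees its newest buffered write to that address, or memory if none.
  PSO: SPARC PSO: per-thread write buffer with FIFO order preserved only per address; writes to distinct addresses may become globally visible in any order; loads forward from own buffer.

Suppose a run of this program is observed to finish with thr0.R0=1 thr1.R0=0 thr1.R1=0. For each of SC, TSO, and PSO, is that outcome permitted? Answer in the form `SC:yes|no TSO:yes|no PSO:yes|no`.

outcome vector order: (thr0.R0,thr1.R0,thr1.R1)
under SC → 0/2/2 1/0/0 1/0/1 1/0/2 1/1/1 1/1/2 1/2/2
under TSO → 0/0/0 0/0/1 0/0/2 0/1/1 0/1/2 0/2/2 1/0/0 1/0/1 1/0/2 1/1/1 1/1/2 1/2/2
under PSO → 0/0/0 0/0/1 0/0/2 0/1/1 0/1/2 0/2/2 1/0/0 1/0/1 1/0/2 1/1/1 1/1/2 1/2/2
target 1/0/0 ∈ {SC,TSO,PSO}

SC:yes TSO:yes PSO:yes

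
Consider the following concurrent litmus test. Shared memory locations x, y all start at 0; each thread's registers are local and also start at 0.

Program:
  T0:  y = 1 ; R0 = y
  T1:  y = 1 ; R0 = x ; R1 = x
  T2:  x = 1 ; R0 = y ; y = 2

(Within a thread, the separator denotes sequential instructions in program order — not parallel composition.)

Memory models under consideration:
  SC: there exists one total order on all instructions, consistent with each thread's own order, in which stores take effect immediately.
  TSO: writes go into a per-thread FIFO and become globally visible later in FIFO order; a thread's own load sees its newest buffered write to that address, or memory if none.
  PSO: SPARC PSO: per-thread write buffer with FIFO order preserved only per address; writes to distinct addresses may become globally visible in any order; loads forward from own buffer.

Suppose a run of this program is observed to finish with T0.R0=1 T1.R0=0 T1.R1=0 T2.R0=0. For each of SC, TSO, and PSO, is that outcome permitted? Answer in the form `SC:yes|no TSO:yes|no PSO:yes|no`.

SC:no TSO:yes PSO:yes

outcome vector order: (T0.R0,T1.R0,T1.R1,T2.R0)
SC (8): <1 0 0 1>; <1 0 1 1>; <1 1 1 0>; <1 1 1 1>; <2 0 0 1>; <2 0 1 1>; <2 1 1 0>; <2 1 1 1>
TSO (12): <1 0 0 0>; <1 0 0 1>; <1 0 1 0>; <1 0 1 1>; <1 1 1 0>; <1 1 1 1>; <2 0 0 0>; <2 0 0 1>; <2 0 1 0>; <2 0 1 1>; <2 1 1 0>; <2 1 1 1>
PSO (12): <1 0 0 0>; <1 0 0 1>; <1 0 1 0>; <1 0 1 1>; <1 1 1 0>; <1 1 1 1>; <2 0 0 0>; <2 0 0 1>; <2 0 1 0>; <2 0 1 1>; <2 1 1 0>; <2 1 1 1>
target <1 0 0 0> ∈ {TSO,PSO}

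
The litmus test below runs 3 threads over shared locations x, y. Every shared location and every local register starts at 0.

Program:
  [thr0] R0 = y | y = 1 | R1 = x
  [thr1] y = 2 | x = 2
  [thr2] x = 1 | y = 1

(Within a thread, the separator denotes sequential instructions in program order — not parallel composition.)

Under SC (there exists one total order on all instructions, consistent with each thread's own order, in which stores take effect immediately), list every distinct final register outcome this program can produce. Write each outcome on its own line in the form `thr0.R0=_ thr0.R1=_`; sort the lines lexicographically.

outcome vector order: (thr0.R0,thr0.R1)
|SC outcomes| = 8

thr0.R0=0 thr0.R1=0
thr0.R0=0 thr0.R1=1
thr0.R0=0 thr0.R1=2
thr0.R0=1 thr0.R1=1
thr0.R0=1 thr0.R1=2
thr0.R0=2 thr0.R1=0
thr0.R0=2 thr0.R1=1
thr0.R0=2 thr0.R1=2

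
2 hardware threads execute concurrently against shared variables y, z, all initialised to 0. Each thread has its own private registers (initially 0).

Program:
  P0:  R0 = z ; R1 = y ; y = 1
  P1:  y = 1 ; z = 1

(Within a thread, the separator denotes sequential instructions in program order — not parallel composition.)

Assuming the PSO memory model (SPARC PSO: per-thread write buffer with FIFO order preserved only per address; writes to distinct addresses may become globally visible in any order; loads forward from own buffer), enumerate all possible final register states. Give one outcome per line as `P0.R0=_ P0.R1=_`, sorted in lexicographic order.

P0.R0=0 P0.R1=0
P0.R0=0 P0.R1=1
P0.R0=1 P0.R1=0
P0.R0=1 P0.R1=1

outcome vector order: (P0.R0,P0.R1)
|PSO outcomes| = 4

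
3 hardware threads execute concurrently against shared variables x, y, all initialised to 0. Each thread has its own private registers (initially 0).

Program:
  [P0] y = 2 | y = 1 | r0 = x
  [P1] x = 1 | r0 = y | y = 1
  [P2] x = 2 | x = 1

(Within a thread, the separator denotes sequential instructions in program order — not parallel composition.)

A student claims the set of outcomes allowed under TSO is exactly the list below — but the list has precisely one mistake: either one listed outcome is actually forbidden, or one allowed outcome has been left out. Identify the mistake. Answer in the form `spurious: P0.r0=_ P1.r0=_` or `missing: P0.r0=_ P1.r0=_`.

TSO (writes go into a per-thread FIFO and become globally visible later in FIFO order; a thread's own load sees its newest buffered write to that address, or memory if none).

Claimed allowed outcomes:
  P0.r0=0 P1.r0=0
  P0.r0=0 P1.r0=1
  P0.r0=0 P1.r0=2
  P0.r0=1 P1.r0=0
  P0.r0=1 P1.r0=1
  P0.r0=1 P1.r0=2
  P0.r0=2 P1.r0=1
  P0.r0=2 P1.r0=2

outcome vector order: (P0.r0,P1.r0)
under TSO → (0,0) (0,1) (0,2) (1,0) (1,1) (1,2) (2,0) (2,1) (2,2)
TSO∖claimed = {(2,0)}

missing: P0.r0=2 P1.r0=0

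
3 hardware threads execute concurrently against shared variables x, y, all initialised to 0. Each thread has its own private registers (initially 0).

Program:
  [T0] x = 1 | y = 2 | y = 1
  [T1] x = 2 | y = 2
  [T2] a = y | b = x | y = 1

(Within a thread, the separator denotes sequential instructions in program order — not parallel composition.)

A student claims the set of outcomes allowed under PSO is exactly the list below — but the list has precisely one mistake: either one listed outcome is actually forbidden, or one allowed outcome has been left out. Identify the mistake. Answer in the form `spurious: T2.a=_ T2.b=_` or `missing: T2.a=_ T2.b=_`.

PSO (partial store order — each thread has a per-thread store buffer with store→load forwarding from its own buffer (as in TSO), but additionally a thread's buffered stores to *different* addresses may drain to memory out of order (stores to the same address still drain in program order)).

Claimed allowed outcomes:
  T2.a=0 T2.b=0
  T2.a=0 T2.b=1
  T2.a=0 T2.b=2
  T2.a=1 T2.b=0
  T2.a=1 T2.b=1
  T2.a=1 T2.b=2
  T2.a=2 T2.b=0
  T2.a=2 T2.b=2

outcome vector order: (T2.a,T2.b)
PSO (9): 00, 01, 02, 10, 11, 12, 20, 21, 22
PSO∖claimed = {21}

missing: T2.a=2 T2.b=1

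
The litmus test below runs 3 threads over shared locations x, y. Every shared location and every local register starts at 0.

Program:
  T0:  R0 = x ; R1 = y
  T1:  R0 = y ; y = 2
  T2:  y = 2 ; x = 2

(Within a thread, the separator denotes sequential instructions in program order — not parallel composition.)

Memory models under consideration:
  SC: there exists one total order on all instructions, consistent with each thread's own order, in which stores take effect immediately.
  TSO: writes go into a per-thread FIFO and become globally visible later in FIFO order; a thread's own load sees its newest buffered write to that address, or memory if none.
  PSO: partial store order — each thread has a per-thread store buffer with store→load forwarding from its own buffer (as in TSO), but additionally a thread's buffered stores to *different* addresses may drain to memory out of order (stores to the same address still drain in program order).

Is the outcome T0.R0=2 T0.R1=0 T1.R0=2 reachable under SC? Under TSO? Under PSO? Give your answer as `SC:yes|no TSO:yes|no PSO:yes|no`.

outcome vector order: (T0.R0,T0.R1,T1.R0)
[SC] allowed = {000, 002, 020, 022, 220, 222}
[TSO] allowed = {000, 002, 020, 022, 220, 222}
[PSO] allowed = {000, 002, 020, 022, 200, 202, 220, 222}
target 202 ∈ {PSO}

SC:no TSO:no PSO:yes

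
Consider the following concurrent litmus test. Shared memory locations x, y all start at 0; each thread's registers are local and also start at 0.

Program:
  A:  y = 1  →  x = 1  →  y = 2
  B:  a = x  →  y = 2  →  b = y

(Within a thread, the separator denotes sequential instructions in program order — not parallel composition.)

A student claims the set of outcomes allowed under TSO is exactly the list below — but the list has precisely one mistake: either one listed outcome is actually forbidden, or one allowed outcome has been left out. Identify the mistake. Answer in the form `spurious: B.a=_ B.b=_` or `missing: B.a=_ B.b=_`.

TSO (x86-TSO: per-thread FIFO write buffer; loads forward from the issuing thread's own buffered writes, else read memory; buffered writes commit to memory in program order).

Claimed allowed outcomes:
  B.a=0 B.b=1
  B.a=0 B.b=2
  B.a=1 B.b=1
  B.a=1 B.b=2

spurious: B.a=1 B.b=1

outcome vector order: (B.a,B.b)
TSO: 3 outcomes — {0/1, 0/2, 1/2}
claimed∖TSO = {1/1}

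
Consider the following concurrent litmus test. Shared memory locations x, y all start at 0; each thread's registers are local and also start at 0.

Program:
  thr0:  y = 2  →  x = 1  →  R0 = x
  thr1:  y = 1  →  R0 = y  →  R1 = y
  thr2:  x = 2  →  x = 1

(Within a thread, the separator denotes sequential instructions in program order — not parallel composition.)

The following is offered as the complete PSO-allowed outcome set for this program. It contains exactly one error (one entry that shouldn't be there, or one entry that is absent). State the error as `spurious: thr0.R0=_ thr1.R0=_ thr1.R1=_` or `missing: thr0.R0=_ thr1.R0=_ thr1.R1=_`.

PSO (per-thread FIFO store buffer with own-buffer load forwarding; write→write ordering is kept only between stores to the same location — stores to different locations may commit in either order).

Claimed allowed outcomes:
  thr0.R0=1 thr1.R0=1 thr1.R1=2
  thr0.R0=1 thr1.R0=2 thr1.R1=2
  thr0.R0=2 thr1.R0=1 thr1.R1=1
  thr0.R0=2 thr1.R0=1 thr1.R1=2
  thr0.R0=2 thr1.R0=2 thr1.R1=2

missing: thr0.R0=1 thr1.R0=1 thr1.R1=1

outcome vector order: (thr0.R0,thr1.R0,thr1.R1)
PSO (6): 111; 112; 122; 211; 212; 222
PSO∖claimed = {111}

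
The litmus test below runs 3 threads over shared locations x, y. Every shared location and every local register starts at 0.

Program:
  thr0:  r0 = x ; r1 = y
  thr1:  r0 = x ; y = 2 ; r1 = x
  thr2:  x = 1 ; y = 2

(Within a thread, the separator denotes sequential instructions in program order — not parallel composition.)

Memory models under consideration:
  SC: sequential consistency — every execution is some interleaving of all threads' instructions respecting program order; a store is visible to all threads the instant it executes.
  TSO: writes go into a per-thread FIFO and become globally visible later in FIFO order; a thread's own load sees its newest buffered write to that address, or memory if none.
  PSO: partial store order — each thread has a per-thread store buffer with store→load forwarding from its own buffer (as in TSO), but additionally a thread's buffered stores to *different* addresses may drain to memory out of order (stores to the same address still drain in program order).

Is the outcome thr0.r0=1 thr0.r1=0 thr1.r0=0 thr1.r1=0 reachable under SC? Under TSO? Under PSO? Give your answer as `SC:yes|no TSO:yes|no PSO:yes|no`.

SC:no TSO:yes PSO:yes

outcome vector order: (thr0.r0,thr0.r1,thr1.r0,thr1.r1)
SC (11): (0,0,0,0); (0,0,0,1); (0,0,1,1); (0,2,0,0); (0,2,0,1); (0,2,1,1); (1,0,0,1); (1,0,1,1); (1,2,0,0); (1,2,0,1); (1,2,1,1)
TSO (12): (0,0,0,0); (0,0,0,1); (0,0,1,1); (0,2,0,0); (0,2,0,1); (0,2,1,1); (1,0,0,0); (1,0,0,1); (1,0,1,1); (1,2,0,0); (1,2,0,1); (1,2,1,1)
PSO (12): (0,0,0,0); (0,0,0,1); (0,0,1,1); (0,2,0,0); (0,2,0,1); (0,2,1,1); (1,0,0,0); (1,0,0,1); (1,0,1,1); (1,2,0,0); (1,2,0,1); (1,2,1,1)
target (1,0,0,0) ∈ {TSO,PSO}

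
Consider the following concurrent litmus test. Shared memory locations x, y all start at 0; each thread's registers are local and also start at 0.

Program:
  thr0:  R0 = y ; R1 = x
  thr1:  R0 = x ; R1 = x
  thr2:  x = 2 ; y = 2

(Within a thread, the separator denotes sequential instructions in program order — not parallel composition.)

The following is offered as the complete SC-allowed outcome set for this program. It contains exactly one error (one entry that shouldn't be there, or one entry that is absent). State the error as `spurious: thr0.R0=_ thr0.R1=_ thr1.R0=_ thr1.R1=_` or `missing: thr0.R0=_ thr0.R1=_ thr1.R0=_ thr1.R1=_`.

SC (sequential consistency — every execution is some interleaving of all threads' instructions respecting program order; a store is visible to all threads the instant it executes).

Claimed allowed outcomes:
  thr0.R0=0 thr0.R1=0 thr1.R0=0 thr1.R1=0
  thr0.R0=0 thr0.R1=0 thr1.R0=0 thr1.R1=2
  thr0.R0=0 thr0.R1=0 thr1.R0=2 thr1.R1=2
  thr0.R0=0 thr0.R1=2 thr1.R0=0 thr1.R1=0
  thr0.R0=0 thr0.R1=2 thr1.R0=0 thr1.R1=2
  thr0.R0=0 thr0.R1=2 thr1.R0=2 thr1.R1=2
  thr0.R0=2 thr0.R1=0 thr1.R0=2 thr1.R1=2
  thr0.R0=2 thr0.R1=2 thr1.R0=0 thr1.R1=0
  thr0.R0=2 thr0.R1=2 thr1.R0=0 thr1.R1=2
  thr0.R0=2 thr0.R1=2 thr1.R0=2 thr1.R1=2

spurious: thr0.R0=2 thr0.R1=0 thr1.R0=2 thr1.R1=2

outcome vector order: (thr0.R0,thr0.R1,thr1.R0,thr1.R1)
[SC] allowed = {0000 0002 0022 0200 0202 0222 2200 2202 2222}
claimed∖SC = {2022}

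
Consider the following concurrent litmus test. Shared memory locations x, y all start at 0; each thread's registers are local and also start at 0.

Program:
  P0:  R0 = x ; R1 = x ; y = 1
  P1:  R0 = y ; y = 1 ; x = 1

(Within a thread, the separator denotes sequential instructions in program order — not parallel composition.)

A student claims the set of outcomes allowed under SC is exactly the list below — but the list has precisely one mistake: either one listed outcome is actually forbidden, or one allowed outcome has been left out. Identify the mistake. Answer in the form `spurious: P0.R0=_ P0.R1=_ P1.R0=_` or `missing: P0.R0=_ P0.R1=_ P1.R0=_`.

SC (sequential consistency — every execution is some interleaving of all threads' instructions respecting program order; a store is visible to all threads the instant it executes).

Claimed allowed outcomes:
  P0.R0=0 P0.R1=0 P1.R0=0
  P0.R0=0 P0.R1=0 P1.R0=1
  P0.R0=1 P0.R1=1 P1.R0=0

outcome vector order: (P0.R0,P0.R1,P1.R0)
SC (4): 000, 001, 010, 110
SC∖claimed = {010}

missing: P0.R0=0 P0.R1=1 P1.R0=0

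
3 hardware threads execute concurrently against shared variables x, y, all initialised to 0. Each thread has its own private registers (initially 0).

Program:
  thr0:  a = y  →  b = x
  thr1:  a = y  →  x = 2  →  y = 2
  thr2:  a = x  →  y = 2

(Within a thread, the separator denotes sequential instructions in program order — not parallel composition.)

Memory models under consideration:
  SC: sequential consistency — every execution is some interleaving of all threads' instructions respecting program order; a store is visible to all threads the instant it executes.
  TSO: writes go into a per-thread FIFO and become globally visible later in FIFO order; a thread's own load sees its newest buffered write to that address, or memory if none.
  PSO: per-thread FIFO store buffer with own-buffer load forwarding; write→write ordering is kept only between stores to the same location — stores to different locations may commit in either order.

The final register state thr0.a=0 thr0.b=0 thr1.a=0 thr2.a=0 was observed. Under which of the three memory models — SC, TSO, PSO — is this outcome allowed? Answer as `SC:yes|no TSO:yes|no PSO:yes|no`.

SC:yes TSO:yes PSO:yes

outcome vector order: (thr0.a,thr0.b,thr1.a,thr2.a)
[SC] allowed = {(0,0,0,0), (0,0,0,2), (0,0,2,0), (0,2,0,0), (0,2,0,2), (0,2,2,0), (2,0,0,0), (2,0,2,0), (2,2,0,0), (2,2,0,2), (2,2,2,0)}
[TSO] allowed = {(0,0,0,0), (0,0,0,2), (0,0,2,0), (0,2,0,0), (0,2,0,2), (0,2,2,0), (2,0,0,0), (2,0,2,0), (2,2,0,0), (2,2,0,2), (2,2,2,0)}
[PSO] allowed = {(0,0,0,0), (0,0,0,2), (0,0,2,0), (0,2,0,0), (0,2,0,2), (0,2,2,0), (2,0,0,0), (2,0,0,2), (2,0,2,0), (2,2,0,0), (2,2,0,2), (2,2,2,0)}
target (0,0,0,0) ∈ {SC,TSO,PSO}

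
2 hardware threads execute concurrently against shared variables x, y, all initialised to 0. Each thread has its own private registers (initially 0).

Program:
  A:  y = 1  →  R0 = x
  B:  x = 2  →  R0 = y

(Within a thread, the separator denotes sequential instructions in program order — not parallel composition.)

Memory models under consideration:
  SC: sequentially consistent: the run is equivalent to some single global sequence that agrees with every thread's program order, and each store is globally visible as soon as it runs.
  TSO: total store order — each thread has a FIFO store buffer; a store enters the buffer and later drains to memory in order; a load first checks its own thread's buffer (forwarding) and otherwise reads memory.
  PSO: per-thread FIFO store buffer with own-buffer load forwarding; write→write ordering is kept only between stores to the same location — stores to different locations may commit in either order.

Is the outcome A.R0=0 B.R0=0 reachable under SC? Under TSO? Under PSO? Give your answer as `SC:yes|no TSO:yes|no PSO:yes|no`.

SC:no TSO:yes PSO:yes

outcome vector order: (A.R0,B.R0)
[SC] allowed = {(0,1) (2,0) (2,1)}
[TSO] allowed = {(0,0) (0,1) (2,0) (2,1)}
[PSO] allowed = {(0,0) (0,1) (2,0) (2,1)}
target (0,0) ∈ {TSO,PSO}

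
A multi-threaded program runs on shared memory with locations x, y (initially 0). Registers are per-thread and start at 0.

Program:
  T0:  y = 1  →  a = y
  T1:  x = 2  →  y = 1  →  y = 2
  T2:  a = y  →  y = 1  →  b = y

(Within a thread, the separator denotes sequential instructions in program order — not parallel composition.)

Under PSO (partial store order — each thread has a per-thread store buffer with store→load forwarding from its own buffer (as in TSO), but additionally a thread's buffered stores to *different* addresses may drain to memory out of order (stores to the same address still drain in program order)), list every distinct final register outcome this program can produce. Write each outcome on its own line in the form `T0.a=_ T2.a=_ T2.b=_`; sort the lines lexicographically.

outcome vector order: (T0.a,T2.a,T2.b)
|PSO outcomes| = 10

T0.a=1 T2.a=0 T2.b=1
T0.a=1 T2.a=0 T2.b=2
T0.a=1 T2.a=1 T2.b=1
T0.a=1 T2.a=1 T2.b=2
T0.a=1 T2.a=2 T2.b=1
T0.a=2 T2.a=0 T2.b=1
T0.a=2 T2.a=0 T2.b=2
T0.a=2 T2.a=1 T2.b=1
T0.a=2 T2.a=1 T2.b=2
T0.a=2 T2.a=2 T2.b=1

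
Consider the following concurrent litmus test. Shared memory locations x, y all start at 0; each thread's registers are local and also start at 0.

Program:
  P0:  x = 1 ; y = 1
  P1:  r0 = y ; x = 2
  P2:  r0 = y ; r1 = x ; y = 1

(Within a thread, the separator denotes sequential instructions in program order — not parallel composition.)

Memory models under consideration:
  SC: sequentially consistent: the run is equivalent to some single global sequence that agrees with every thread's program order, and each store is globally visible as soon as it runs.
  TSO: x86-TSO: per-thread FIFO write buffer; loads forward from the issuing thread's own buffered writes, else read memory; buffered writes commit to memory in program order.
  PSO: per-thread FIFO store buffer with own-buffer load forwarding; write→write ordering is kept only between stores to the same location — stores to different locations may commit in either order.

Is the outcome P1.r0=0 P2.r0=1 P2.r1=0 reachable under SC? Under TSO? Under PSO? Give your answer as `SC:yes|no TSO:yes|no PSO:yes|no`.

SC:no TSO:no PSO:yes

outcome vector order: (P1.r0,P2.r0,P2.r1)
SC: 10 outcomes — {<0 0 0> <0 0 1> <0 0 2> <0 1 1> <0 1 2> <1 0 0> <1 0 1> <1 0 2> <1 1 1> <1 1 2>}
TSO: 10 outcomes — {<0 0 0> <0 0 1> <0 0 2> <0 1 1> <0 1 2> <1 0 0> <1 0 1> <1 0 2> <1 1 1> <1 1 2>}
PSO: 12 outcomes — {<0 0 0> <0 0 1> <0 0 2> <0 1 0> <0 1 1> <0 1 2> <1 0 0> <1 0 1> <1 0 2> <1 1 0> <1 1 1> <1 1 2>}
target <0 1 0> ∈ {PSO}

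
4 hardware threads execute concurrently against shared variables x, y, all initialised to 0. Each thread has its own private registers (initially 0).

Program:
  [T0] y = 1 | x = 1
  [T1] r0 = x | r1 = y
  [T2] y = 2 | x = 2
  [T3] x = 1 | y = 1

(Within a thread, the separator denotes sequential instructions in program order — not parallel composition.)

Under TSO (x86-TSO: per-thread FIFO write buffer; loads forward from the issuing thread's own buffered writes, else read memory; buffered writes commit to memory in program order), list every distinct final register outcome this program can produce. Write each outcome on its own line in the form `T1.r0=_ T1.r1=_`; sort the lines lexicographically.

T1.r0=0 T1.r1=0
T1.r0=0 T1.r1=1
T1.r0=0 T1.r1=2
T1.r0=1 T1.r1=0
T1.r0=1 T1.r1=1
T1.r0=1 T1.r1=2
T1.r0=2 T1.r1=1
T1.r0=2 T1.r1=2

outcome vector order: (T1.r0,T1.r1)
|TSO outcomes| = 8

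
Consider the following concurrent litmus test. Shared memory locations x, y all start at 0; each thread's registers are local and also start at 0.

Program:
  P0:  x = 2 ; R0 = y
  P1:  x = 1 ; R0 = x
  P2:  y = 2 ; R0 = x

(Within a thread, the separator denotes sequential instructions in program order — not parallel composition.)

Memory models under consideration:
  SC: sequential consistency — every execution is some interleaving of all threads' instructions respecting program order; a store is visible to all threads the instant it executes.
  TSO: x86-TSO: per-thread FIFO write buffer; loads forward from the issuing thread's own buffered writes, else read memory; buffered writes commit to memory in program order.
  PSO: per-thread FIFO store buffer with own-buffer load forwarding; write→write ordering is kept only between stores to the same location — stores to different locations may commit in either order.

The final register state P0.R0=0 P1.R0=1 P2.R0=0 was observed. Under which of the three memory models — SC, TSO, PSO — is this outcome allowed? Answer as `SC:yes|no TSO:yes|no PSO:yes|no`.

outcome vector order: (P0.R0,P1.R0,P2.R0)
under SC → 0/1/1; 0/1/2; 0/2/2; 2/1/0; 2/1/1; 2/1/2; 2/2/0; 2/2/1; 2/2/2
under TSO → 0/1/0; 0/1/1; 0/1/2; 0/2/0; 0/2/1; 0/2/2; 2/1/0; 2/1/1; 2/1/2; 2/2/0; 2/2/1; 2/2/2
under PSO → 0/1/0; 0/1/1; 0/1/2; 0/2/0; 0/2/1; 0/2/2; 2/1/0; 2/1/1; 2/1/2; 2/2/0; 2/2/1; 2/2/2
target 0/1/0 ∈ {TSO,PSO}

SC:no TSO:yes PSO:yes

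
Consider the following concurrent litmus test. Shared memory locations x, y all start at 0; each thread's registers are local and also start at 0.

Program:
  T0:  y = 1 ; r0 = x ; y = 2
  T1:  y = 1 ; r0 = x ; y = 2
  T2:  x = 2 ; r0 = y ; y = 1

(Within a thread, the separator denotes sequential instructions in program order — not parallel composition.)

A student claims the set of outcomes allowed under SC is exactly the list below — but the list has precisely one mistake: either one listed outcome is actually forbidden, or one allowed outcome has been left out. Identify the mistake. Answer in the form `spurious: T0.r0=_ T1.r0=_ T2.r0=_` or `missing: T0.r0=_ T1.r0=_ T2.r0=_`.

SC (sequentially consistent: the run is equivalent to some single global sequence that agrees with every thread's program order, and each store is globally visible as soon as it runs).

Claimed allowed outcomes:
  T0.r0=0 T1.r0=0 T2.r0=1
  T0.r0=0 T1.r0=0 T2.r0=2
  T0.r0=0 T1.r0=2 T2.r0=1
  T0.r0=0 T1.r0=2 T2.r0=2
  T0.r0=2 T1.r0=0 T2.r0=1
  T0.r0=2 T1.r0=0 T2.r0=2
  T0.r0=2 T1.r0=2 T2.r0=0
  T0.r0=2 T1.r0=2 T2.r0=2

outcome vector order: (T0.r0,T1.r0,T2.r0)
under SC → <0 0 1> <0 0 2> <0 2 1> <0 2 2> <2 0 1> <2 0 2> <2 2 0> <2 2 1> <2 2 2>
SC∖claimed = {<2 2 1>}

missing: T0.r0=2 T1.r0=2 T2.r0=1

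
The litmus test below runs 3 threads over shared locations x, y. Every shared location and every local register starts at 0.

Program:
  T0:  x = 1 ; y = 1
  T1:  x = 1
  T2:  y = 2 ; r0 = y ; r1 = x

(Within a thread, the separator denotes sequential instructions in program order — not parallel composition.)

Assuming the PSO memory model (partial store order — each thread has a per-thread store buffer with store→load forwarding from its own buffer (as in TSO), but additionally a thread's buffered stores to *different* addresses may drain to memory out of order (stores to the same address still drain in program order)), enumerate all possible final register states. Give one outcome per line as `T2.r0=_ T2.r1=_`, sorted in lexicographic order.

outcome vector order: (T2.r0,T2.r1)
|PSO outcomes| = 4

T2.r0=1 T2.r1=0
T2.r0=1 T2.r1=1
T2.r0=2 T2.r1=0
T2.r0=2 T2.r1=1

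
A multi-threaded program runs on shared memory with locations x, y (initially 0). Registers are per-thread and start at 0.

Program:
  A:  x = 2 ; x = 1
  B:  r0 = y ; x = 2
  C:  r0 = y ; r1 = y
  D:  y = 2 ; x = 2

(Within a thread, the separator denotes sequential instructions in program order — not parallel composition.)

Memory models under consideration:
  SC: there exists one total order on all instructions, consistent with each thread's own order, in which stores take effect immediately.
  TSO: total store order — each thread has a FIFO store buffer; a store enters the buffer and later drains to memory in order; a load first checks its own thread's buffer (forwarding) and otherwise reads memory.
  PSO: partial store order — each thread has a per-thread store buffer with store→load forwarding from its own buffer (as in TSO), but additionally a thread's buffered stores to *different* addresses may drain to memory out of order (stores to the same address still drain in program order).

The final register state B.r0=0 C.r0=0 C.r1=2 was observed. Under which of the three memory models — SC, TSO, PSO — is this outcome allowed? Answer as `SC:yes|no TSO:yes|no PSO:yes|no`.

outcome vector order: (B.r0,C.r0,C.r1)
[SC] allowed = {(0,0,0); (0,0,2); (0,2,2); (2,0,0); (2,0,2); (2,2,2)}
[TSO] allowed = {(0,0,0); (0,0,2); (0,2,2); (2,0,0); (2,0,2); (2,2,2)}
[PSO] allowed = {(0,0,0); (0,0,2); (0,2,2); (2,0,0); (2,0,2); (2,2,2)}
target (0,0,2) ∈ {SC,TSO,PSO}

SC:yes TSO:yes PSO:yes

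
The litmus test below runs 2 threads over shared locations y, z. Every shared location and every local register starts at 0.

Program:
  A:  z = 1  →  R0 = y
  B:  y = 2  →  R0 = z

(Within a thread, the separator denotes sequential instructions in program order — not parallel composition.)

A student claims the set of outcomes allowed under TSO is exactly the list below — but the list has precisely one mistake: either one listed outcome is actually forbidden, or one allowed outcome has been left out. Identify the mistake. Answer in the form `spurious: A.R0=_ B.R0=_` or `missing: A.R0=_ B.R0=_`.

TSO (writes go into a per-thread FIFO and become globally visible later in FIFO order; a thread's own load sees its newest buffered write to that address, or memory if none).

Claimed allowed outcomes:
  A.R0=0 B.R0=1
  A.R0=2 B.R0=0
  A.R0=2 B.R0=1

missing: A.R0=0 B.R0=0

outcome vector order: (A.R0,B.R0)
TSO: 4 outcomes — {00; 01; 20; 21}
TSO∖claimed = {00}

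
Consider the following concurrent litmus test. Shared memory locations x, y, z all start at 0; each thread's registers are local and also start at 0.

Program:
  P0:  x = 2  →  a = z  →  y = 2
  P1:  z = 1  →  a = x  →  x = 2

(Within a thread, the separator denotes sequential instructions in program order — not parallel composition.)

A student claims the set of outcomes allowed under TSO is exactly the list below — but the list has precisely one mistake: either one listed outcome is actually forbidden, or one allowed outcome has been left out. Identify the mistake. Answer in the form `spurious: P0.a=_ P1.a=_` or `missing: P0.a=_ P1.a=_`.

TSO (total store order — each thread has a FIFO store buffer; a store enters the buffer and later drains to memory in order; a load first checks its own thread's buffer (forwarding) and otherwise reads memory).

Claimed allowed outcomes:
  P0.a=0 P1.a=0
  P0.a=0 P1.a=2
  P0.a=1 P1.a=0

missing: P0.a=1 P1.a=2

outcome vector order: (P0.a,P1.a)
TSO (4): (0,0), (0,2), (1,0), (1,2)
TSO∖claimed = {(1,2)}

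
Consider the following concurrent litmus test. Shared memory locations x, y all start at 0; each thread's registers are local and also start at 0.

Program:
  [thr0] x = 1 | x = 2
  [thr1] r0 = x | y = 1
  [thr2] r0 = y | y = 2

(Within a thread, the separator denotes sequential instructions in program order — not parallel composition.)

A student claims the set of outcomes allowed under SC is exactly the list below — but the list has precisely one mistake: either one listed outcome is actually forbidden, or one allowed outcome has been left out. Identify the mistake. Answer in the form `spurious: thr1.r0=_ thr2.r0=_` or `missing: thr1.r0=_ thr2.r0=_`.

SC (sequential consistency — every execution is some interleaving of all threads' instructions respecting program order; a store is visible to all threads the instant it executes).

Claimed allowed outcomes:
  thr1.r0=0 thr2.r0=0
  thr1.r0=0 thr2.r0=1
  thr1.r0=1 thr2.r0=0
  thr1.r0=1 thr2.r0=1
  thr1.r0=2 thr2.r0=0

missing: thr1.r0=2 thr2.r0=1

outcome vector order: (thr1.r0,thr2.r0)
[SC] allowed = {(0,0), (0,1), (1,0), (1,1), (2,0), (2,1)}
SC∖claimed = {(2,1)}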